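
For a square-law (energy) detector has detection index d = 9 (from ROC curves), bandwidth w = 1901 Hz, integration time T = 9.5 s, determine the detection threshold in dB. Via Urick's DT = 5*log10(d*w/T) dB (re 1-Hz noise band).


DT = 5*log10(d*w/T) = 5*log10(9 * 1901 / 9.5) = 5*log10(1800.95) = 16.28

16.28 dB


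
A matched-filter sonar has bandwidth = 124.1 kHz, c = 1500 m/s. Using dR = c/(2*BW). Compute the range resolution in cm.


0.6 cm


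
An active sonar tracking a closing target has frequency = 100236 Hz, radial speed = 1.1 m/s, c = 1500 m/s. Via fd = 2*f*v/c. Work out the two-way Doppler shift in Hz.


fd = 2*f*v/c = 2 * 100236 * 1.1 / 1500 = 147.01

147.01 Hz


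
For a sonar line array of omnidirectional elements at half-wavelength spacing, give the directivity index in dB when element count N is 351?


DI = 10*log10(351) = 25.45

25.45 dB


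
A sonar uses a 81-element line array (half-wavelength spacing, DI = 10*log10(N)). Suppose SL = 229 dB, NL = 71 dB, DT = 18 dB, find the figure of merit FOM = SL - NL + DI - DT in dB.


159.08 dB


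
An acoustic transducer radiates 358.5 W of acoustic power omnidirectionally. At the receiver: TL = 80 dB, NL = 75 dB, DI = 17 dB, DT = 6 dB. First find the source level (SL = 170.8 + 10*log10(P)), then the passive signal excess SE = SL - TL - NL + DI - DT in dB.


Step 1: SL = 170.8 + 10*log10(358.5) = 196.34 dB
Step 2: SE = SL - TL - NL + DI - DT = 196.34 - 80 - 75 + 17 - 6 = 52.34

52.34 dB


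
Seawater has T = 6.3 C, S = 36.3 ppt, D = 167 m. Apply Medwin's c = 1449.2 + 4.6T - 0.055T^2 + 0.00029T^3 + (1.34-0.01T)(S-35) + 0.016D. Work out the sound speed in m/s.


c = 1449.2 + 4.6*6.3 - 0.055*6.3^2 + 0.00029*6.3^3 + (1.34 - 0.01*6.3)*(36.3 - 35) + 0.016*167 = 1480.4

1480.4 m/s


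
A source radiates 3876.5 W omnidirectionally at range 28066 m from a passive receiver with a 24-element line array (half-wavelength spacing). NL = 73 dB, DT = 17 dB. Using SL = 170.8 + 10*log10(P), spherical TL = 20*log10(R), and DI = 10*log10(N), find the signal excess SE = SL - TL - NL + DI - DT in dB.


Step 1: SL = 170.8 + 10*log10(3876.5) = 206.68 dB
Step 2: TL = 20*log10(28066) = 88.96 dB
Step 3: DI = 10*log10(24) = 13.8 dB
Step 4: SE = SL - TL - NL + DI - DT = 206.68 - 88.96 - 73 + 13.8 - 17 = 41.52

41.52 dB


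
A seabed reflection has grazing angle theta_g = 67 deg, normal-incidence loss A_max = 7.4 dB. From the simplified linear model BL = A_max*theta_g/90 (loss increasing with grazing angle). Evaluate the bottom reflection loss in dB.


BL = A_max * theta_g / 90 = 7.4 * 67 / 90 = 5.51

5.51 dB


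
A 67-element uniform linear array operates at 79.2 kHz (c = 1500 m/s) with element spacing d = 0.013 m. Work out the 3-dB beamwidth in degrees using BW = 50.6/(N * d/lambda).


Step 1: lambda = 1500/79200 = 0.01894 m
Step 2: d/lambda = 0.013/0.01894 = 0.6864
Step 3: BW = 50.6/(N * d/lambda) = 50.6/(67 * 0.6864) = 1.1

1.1 deg


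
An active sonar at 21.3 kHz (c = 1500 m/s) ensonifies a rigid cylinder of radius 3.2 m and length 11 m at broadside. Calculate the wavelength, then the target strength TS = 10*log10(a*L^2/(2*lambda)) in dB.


Step 1: lambda = c/f = 1500/21300 = 0.07042 m
Step 2: TS = 10*log10(a*L^2/(2*lambda)) = 10*log10(3.2*11^2/(2*0.07042)) = 34.39

34.39 dB


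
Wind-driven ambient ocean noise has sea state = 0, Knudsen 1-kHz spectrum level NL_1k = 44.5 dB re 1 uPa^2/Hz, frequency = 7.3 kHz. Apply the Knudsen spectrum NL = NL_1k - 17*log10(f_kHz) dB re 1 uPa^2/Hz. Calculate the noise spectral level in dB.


NL = NL_1k - 17*log10(f_kHz) = 44.5 - 17*log10(7.3) = 44.5 - (14.68) = 29.82

29.82 dB


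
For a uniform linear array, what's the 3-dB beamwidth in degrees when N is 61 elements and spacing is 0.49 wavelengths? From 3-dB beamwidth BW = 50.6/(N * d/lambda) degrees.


1.69 deg


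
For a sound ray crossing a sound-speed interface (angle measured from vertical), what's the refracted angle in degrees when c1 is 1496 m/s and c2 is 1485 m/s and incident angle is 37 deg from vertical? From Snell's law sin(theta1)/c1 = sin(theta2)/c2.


36.68 deg


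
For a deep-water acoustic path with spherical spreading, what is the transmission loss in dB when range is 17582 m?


84.9 dB


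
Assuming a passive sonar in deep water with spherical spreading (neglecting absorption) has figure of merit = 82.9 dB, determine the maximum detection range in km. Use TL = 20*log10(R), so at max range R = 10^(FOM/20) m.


At max range FOM = TL, so 20*log10(R) = 82.9
R = 10^(82.9/20) = 13963.68 m = 13.96 km

13.96 km


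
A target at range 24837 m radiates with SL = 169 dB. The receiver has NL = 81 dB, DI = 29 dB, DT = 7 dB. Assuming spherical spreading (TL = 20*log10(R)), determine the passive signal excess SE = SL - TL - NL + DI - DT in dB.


22.1 dB


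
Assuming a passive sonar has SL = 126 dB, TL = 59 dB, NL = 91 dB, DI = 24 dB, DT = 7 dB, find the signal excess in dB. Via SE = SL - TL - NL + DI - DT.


SE = SL - TL - NL + DI - DT = 126 - 59 - 91 + 24 - 7 = -7

-7 dB


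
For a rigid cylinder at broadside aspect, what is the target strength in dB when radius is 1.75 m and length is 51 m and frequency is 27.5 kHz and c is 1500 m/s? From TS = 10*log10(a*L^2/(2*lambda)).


46.2 dB


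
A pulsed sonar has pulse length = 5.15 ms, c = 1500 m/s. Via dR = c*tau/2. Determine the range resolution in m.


3.8625 m


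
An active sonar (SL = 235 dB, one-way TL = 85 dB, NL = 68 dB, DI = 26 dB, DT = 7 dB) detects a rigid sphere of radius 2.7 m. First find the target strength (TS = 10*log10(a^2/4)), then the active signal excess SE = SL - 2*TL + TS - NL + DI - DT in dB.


Step 1: TS = 10*log10(2.7^2/4) = 2.61 dB
Step 2: SE = SL - 2*TL + TS - NL + DI - DT = 235 - 2*85 + (2.61) - 68 + 26 - 7 = 18.61

18.61 dB


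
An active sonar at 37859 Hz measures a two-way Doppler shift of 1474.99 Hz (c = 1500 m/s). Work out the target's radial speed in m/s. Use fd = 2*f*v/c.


From fd = 2*f*v/c, v = c*fd/(2*f) = 1500 * 1474.99 / (2*37859) = 29.22

29.22 m/s


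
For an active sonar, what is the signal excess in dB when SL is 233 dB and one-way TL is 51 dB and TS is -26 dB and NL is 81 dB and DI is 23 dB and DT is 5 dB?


SE = SL - 2*TL + TS - NL + DI - DT = 233 - 2*51 + (-26) - 81 + 23 - 5 = 42

42 dB


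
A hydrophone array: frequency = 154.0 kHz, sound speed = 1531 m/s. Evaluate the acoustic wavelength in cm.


lambda = c/f = 1531 / 154000 = 0.0099 m = 0.99 cm

0.99 cm


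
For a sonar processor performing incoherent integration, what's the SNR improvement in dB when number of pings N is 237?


Gain = 5*log10(237) = 11.87

11.87 dB


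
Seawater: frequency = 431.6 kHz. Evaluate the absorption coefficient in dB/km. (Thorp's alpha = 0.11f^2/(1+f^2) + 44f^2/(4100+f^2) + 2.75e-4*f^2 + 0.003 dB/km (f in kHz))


f^2 = 186278.56
alpha = 0.11*186278.56/(1+186278.56) + 44*186278.56/(4100+186278.56) + 2.75e-4*186278.56 + 0.003 = 94.392

94.392 dB/km


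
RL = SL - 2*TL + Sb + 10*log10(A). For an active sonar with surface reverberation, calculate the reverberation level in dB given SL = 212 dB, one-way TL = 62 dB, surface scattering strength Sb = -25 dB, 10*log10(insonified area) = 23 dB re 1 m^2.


RL = SL - 2*TL + Sb + 10*log10(A) = 212 - 2*62 + (-25) + 23 = 86

86 dB


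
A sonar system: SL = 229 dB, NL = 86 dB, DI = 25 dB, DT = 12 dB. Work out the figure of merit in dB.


FOM = SL - NL + DI - DT = 229 - 86 + 25 - 12 = 156

156 dB


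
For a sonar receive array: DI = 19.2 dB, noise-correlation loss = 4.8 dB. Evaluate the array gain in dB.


AG = DI - L_corr = 19.2 - 4.8 = 14.4

14.4 dB


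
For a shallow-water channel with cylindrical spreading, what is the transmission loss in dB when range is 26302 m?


44.2 dB


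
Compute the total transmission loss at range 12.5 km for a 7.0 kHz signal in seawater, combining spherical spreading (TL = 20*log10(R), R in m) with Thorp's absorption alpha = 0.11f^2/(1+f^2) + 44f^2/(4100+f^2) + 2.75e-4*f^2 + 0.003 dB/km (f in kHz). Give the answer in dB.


89.99 dB


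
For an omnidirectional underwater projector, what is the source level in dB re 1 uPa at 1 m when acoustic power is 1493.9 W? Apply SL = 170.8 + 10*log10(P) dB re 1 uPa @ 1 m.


202.54 dB


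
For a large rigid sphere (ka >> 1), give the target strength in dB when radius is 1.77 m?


TS = 10*log10(1.77^2 / 4) = 10*log10(0.783225) = -1.06

-1.06 dB


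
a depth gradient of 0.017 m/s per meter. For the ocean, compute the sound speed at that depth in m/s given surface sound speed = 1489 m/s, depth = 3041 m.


c = 1489 + 0.017 * 3041 = 1540.697

1540.697 m/s


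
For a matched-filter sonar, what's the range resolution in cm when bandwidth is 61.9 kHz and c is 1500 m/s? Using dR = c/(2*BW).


1.21 cm


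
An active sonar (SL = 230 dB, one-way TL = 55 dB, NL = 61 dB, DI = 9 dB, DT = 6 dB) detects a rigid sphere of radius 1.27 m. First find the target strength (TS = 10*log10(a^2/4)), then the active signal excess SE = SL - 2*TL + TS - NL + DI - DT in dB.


Step 1: TS = 10*log10(1.27^2/4) = -3.94 dB
Step 2: SE = SL - 2*TL + TS - NL + DI - DT = 230 - 2*55 + (-3.94) - 61 + 9 - 6 = 58.06

58.06 dB


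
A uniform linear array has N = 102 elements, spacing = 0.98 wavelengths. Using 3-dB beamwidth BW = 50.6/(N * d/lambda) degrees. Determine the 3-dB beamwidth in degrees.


BW = 50.6 / (102 * 0.98) = 50.6 / 99.96 = 0.51

0.51 deg


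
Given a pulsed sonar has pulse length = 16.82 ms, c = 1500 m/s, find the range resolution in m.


dR = c*tau/2 = 1500 * 16.82e-3 / 2 = 12.615

12.615 m


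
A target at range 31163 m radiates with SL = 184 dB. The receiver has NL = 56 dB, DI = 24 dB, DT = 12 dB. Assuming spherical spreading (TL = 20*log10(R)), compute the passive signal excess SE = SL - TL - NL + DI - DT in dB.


Step 1: TL = 20*log10(31163) = 89.87 dB
Step 2: SE = 184 - 89.87 - 56 + 24 - 12 = 50.13

50.13 dB


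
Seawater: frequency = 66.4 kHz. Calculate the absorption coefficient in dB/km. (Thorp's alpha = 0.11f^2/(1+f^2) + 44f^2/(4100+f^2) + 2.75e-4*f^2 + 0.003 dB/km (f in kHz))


f^2 = 4408.96
alpha = 0.11*4408.96/(1+4408.96) + 44*4408.96/(4100+4408.96) + 2.75e-4*4408.96 + 0.003 = 24.124

24.124 dB/km


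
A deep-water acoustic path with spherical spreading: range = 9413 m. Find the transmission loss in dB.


79.47 dB


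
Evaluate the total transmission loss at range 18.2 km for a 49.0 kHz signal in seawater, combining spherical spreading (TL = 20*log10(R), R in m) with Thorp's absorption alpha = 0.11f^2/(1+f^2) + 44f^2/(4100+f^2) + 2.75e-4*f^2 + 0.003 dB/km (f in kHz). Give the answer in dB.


Step 1 (Thorp): alpha = 0.11*2401.0/(1+2401.0) + 44*2401.0/(4100+2401.0) + 2.75e-4*2401.0 + 0.003 = 17.0237 dB/km
Step 2: TL_spread = 20*log10(18200) = 85.2 dB
Step 3: TL_abs = alpha*R = 17.0237 * 18.2 = 309.83 dB
Step 4: TL_total = 85.2 + 309.83 = 395.03

395.03 dB


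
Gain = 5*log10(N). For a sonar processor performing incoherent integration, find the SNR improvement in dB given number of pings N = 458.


Gain = 5*log10(458) = 13.3

13.3 dB


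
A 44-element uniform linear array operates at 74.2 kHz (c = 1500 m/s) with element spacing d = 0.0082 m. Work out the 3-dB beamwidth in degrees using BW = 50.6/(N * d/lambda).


Step 1: lambda = 1500/74200 = 0.02022 m
Step 2: d/lambda = 0.0082/0.02022 = 0.4055
Step 3: BW = 50.6/(N * d/lambda) = 50.6/(44 * 0.4055) = 2.84

2.84 deg


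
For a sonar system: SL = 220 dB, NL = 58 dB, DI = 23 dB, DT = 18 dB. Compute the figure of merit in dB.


FOM = SL - NL + DI - DT = 220 - 58 + 23 - 18 = 167

167 dB


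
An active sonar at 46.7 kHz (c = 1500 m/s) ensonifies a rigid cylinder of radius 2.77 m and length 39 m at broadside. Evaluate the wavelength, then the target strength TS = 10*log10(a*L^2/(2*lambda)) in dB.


Step 1: lambda = c/f = 1500/46700 = 0.03212 m
Step 2: TS = 10*log10(a*L^2/(2*lambda)) = 10*log10(2.77*39^2/(2*0.03212)) = 48.17

48.17 dB


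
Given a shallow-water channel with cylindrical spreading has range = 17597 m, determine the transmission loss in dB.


TL = 10*log10(17597) = 42.45

42.45 dB


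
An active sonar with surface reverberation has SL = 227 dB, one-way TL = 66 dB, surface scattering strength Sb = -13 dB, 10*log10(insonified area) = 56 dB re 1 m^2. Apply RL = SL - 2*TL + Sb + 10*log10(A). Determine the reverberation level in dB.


RL = SL - 2*TL + Sb + 10*log10(A) = 227 - 2*66 + (-13) + 56 = 138

138 dB


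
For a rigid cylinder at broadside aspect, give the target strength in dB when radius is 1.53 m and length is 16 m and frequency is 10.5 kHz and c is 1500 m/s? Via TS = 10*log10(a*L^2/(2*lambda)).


lambda = 1500/10500 = 0.14286 m
TS = 10*log10(1.53*16^2/(2*0.14286)) = 31.37

31.37 dB


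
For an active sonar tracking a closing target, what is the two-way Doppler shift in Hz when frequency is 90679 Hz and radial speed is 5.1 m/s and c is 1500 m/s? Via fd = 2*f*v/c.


fd = 2*f*v/c = 2 * 90679 * 5.1 / 1500 = 616.62

616.62 Hz


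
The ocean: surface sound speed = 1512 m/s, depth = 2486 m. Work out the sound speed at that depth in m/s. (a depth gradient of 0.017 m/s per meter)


c = 1512 + 0.017 * 2486 = 1554.262

1554.262 m/s


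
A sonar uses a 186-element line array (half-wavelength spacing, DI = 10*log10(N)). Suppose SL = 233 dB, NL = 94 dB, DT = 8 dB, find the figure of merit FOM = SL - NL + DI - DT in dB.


Step 1: DI = 10*log10(186) = 22.7 dB
Step 2: FOM = SL - NL + DI - DT = 233 - 94 + 22.7 - 8 = 153.7

153.7 dB


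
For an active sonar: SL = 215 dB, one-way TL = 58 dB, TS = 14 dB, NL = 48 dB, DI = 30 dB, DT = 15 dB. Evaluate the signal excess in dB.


SE = SL - 2*TL + TS - NL + DI - DT = 215 - 2*58 + (14) - 48 + 30 - 15 = 80

80 dB


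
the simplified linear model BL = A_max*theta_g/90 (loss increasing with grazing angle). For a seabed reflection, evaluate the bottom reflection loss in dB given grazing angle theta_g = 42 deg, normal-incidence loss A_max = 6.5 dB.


BL = A_max * theta_g / 90 = 6.5 * 42 / 90 = 3.03

3.03 dB


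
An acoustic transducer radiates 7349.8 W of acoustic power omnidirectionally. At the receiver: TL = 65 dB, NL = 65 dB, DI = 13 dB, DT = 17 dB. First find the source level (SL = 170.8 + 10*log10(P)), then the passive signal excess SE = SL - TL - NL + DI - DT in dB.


Step 1: SL = 170.8 + 10*log10(7349.8) = 209.46 dB
Step 2: SE = SL - TL - NL + DI - DT = 209.46 - 65 - 65 + 13 - 17 = 75.46

75.46 dB


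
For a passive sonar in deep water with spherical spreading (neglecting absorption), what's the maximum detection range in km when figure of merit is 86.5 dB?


At max range FOM = TL, so 20*log10(R) = 86.5
R = 10^(86.5/20) = 21134.89 m = 21.13 km

21.13 km


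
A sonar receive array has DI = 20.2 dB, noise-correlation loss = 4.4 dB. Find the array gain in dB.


15.8 dB


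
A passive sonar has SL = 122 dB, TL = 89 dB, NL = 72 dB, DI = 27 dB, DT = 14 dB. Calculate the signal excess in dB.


SE = SL - TL - NL + DI - DT = 122 - 89 - 72 + 27 - 14 = -26

-26 dB


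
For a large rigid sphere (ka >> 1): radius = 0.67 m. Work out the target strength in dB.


TS = 10*log10(0.67^2 / 4) = 10*log10(0.112225) = -9.5

-9.5 dB


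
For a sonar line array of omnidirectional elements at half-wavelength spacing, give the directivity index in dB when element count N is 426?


26.29 dB


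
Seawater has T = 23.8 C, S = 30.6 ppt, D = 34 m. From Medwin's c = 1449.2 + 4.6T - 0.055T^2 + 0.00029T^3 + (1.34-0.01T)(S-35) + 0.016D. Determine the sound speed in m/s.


1527.13 m/s


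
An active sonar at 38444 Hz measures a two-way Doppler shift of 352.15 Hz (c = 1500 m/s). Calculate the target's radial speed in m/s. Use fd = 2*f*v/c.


From fd = 2*f*v/c, v = c*fd/(2*f) = 1500 * 352.15 / (2*38444) = 6.87

6.87 m/s


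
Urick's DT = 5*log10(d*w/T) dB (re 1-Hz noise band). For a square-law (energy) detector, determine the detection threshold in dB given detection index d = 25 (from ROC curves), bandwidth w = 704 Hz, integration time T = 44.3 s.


DT = 5*log10(d*w/T) = 5*log10(25 * 704 / 44.3) = 5*log10(397.29) = 13.0

13.0 dB


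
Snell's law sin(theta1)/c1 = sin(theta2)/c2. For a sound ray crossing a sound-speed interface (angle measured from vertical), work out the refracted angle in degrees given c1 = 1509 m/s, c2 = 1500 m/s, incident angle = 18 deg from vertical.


sin(theta2) = (c2/c1)*sin(theta1) = (1500/1509)*sin(18 deg) = 0.30717
theta2 = arcsin(0.30717) = 17.89

17.89 deg


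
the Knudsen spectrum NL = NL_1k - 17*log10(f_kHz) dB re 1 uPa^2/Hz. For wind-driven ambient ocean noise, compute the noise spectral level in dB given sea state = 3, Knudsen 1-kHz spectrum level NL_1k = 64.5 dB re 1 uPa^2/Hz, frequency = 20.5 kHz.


NL = NL_1k - 17*log10(f_kHz) = 64.5 - 17*log10(20.5) = 64.5 - (22.3) = 42.2

42.2 dB


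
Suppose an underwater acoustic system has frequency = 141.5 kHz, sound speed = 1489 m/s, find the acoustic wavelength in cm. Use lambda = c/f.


lambda = c/f = 1489 / 141500 = 0.0105 m = 1.05 cm

1.05 cm


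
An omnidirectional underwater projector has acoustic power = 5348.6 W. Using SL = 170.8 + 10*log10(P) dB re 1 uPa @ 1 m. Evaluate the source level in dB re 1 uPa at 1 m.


SL = 170.8 + 10*log10(5348.6) = 170.8 + 37.28 = 208.08

208.08 dB


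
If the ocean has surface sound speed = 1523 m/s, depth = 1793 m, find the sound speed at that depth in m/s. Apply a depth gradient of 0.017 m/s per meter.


c = 1523 + 0.017 * 1793 = 1553.481

1553.481 m/s


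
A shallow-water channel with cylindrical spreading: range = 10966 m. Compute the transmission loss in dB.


TL = 10*log10(10966) = 40.4

40.4 dB


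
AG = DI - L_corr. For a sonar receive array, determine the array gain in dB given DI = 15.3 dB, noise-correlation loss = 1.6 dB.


AG = DI - L_corr = 15.3 - 1.6 = 13.7

13.7 dB


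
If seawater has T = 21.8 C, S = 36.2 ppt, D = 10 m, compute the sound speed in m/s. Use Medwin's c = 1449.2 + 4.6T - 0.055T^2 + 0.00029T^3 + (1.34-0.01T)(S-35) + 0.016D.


1527.85 m/s


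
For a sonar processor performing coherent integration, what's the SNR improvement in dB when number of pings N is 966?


Gain = 10*log10(966) = 29.85

29.85 dB


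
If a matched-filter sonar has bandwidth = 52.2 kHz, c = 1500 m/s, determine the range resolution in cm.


1.44 cm


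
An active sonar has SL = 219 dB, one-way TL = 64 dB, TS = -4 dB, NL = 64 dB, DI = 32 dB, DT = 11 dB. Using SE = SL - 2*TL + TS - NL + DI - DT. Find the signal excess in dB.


SE = SL - 2*TL + TS - NL + DI - DT = 219 - 2*64 + (-4) - 64 + 32 - 11 = 44

44 dB


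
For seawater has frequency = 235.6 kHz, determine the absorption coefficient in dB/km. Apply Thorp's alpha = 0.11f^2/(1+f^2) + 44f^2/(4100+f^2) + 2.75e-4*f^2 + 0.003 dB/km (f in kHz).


f^2 = 55507.36
alpha = 0.11*55507.36/(1+55507.36) + 44*55507.36/(4100+55507.36) + 2.75e-4*55507.36 + 0.003 = 56.351

56.351 dB/km


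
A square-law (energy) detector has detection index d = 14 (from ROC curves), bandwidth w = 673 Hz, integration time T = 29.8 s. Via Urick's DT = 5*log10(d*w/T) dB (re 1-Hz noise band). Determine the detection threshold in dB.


12.5 dB


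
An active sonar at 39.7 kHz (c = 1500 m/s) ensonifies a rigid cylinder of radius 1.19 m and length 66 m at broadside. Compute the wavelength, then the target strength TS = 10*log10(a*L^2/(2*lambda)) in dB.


Step 1: lambda = c/f = 1500/39700 = 0.03778 m
Step 2: TS = 10*log10(a*L^2/(2*lambda)) = 10*log10(1.19*66^2/(2*0.03778)) = 48.36

48.36 dB


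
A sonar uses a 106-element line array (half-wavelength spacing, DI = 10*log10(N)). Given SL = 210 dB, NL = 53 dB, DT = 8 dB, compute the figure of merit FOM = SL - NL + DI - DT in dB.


169.25 dB


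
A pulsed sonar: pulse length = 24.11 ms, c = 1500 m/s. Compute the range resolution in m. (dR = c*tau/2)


18.0825 m


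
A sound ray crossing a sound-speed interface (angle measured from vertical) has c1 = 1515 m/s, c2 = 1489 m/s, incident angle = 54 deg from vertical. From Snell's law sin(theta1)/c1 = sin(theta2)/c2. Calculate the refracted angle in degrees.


sin(theta2) = (c2/c1)*sin(theta1) = (1489/1515)*sin(54 deg) = 0.79513
theta2 = arcsin(0.79513) = 52.67

52.67 deg


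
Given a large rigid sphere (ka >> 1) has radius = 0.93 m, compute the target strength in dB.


-6.65 dB


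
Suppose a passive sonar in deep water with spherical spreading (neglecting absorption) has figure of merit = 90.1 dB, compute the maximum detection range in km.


At max range FOM = TL, so 20*log10(R) = 90.1
R = 10^(90.1/20) = 31988.95 m = 31.99 km

31.99 km


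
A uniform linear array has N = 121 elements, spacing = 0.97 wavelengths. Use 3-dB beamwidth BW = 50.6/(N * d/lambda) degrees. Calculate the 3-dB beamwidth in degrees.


BW = 50.6 / (121 * 0.97) = 50.6 / 117.37 = 0.43

0.43 deg


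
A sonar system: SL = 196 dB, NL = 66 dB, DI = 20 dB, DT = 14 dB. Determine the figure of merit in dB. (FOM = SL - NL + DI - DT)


FOM = SL - NL + DI - DT = 196 - 66 + 20 - 14 = 136

136 dB


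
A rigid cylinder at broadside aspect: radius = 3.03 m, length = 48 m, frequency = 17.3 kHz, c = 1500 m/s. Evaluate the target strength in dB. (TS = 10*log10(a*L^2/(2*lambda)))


46.05 dB


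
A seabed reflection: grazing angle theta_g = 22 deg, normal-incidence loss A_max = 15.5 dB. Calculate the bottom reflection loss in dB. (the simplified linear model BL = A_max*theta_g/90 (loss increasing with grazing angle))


BL = A_max * theta_g / 90 = 15.5 * 22 / 90 = 3.79

3.79 dB


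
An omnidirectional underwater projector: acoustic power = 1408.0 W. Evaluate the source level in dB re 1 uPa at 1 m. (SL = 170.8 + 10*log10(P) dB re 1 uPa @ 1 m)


202.29 dB


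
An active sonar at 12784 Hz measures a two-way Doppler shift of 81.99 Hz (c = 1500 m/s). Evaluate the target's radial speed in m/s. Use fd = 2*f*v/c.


From fd = 2*f*v/c, v = c*fd/(2*f) = 1500 * 81.99 / (2*12784) = 4.81

4.81 m/s


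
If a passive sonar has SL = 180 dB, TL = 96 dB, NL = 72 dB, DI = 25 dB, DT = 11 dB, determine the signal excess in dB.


SE = SL - TL - NL + DI - DT = 180 - 96 - 72 + 25 - 11 = 26

26 dB


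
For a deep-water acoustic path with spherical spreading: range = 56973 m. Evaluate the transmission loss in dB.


95.11 dB


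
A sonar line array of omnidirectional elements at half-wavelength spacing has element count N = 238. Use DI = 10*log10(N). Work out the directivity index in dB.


23.77 dB


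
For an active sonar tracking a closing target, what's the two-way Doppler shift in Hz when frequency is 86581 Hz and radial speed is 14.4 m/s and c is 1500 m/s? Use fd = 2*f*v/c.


fd = 2*f*v/c = 2 * 86581 * 14.4 / 1500 = 1662.36

1662.36 Hz


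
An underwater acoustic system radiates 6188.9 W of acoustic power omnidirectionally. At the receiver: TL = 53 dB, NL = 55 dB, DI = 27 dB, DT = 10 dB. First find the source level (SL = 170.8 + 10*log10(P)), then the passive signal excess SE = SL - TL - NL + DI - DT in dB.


Step 1: SL = 170.8 + 10*log10(6188.9) = 208.72 dB
Step 2: SE = SL - TL - NL + DI - DT = 208.72 - 53 - 55 + 27 - 10 = 117.72

117.72 dB


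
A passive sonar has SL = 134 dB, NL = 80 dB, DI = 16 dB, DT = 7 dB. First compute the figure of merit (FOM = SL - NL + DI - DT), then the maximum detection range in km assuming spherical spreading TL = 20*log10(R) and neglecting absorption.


Step 1: FOM = SL - NL + DI - DT = 134 - 80 + 16 - 7 = 63 dB
Step 2: at max range FOM = TL = 20*log10(R), so R = 10^(63/20) = 1412.54 m = 1.41 km

1.41 km


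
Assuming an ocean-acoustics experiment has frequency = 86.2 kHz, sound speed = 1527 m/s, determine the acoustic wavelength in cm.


1.77 cm


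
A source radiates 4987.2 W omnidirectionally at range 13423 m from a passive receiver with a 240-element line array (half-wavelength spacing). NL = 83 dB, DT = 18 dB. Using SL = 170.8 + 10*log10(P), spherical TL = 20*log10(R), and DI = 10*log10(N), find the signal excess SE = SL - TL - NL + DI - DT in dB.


Step 1: SL = 170.8 + 10*log10(4987.2) = 207.78 dB
Step 2: TL = 20*log10(13423) = 82.56 dB
Step 3: DI = 10*log10(240) = 23.8 dB
Step 4: SE = SL - TL - NL + DI - DT = 207.78 - 82.56 - 83 + 23.8 - 18 = 48.02

48.02 dB


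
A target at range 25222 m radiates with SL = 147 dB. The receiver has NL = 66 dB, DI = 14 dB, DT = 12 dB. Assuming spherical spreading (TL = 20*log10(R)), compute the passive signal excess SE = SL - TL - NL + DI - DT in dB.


Step 1: TL = 20*log10(25222) = 88.04 dB
Step 2: SE = 147 - 88.04 - 66 + 14 - 12 = -5.04

-5.04 dB


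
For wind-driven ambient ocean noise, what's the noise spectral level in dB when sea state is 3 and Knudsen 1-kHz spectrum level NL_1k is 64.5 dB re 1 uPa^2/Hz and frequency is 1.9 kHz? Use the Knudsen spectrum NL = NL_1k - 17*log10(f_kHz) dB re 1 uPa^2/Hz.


NL = NL_1k - 17*log10(f_kHz) = 64.5 - 17*log10(1.9) = 64.5 - (4.74) = 59.76

59.76 dB


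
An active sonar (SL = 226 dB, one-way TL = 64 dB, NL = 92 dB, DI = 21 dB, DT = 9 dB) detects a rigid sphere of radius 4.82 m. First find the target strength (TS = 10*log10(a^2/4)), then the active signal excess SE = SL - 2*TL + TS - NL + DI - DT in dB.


Step 1: TS = 10*log10(4.82^2/4) = 7.64 dB
Step 2: SE = SL - 2*TL + TS - NL + DI - DT = 226 - 2*64 + (7.64) - 92 + 21 - 9 = 25.64

25.64 dB


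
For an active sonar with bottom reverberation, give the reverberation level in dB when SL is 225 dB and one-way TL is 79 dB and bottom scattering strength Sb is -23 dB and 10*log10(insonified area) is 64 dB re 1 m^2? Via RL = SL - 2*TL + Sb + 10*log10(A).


RL = SL - 2*TL + Sb + 10*log10(A) = 225 - 2*79 + (-23) + 64 = 108

108 dB


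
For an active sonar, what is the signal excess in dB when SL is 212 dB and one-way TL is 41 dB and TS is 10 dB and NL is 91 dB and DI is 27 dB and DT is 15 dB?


SE = SL - 2*TL + TS - NL + DI - DT = 212 - 2*41 + (10) - 91 + 27 - 15 = 61

61 dB


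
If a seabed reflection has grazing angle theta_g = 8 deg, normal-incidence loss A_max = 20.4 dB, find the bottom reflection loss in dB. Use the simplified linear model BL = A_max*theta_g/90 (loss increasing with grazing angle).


BL = A_max * theta_g / 90 = 20.4 * 8 / 90 = 1.81

1.81 dB


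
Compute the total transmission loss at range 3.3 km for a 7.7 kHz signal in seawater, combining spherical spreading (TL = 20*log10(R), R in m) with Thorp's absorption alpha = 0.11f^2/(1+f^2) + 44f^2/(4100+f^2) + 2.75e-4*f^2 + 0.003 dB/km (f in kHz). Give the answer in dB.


Step 1 (Thorp): alpha = 0.11*59.29/(1+59.29) + 44*59.29/(4100+59.29) + 2.75e-4*59.29 + 0.003 = 0.7547 dB/km
Step 2: TL_spread = 20*log10(3300) = 70.37 dB
Step 3: TL_abs = alpha*R = 0.7547 * 3.3 = 2.49 dB
Step 4: TL_total = 70.37 + 2.49 = 72.86

72.86 dB


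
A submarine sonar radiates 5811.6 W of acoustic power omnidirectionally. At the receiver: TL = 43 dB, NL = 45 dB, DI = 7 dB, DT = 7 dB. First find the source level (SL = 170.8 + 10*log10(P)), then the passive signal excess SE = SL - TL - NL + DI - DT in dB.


Step 1: SL = 170.8 + 10*log10(5811.6) = 208.44 dB
Step 2: SE = SL - TL - NL + DI - DT = 208.44 - 43 - 45 + 7 - 7 = 120.44

120.44 dB


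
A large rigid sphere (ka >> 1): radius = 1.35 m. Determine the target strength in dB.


TS = 10*log10(1.35^2 / 4) = 10*log10(0.455625) = -3.41

-3.41 dB


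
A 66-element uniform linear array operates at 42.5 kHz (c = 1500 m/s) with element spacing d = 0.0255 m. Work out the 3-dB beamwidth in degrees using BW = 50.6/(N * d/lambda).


Step 1: lambda = 1500/42500 = 0.03529 m
Step 2: d/lambda = 0.0255/0.03529 = 0.7226
Step 3: BW = 50.6/(N * d/lambda) = 50.6/(66 * 0.7226) = 1.06

1.06 deg


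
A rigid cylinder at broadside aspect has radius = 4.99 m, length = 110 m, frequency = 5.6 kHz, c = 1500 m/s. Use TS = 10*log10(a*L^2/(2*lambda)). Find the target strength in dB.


lambda = 1500/5600 = 0.26786 m
TS = 10*log10(4.99*110^2/(2*0.26786)) = 50.52

50.52 dB


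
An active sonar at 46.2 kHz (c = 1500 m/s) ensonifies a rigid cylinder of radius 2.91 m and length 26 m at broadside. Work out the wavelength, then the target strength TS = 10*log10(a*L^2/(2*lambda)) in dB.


Step 1: lambda = c/f = 1500/46200 = 0.03247 m
Step 2: TS = 10*log10(a*L^2/(2*lambda)) = 10*log10(2.91*26^2/(2*0.03247)) = 44.81

44.81 dB


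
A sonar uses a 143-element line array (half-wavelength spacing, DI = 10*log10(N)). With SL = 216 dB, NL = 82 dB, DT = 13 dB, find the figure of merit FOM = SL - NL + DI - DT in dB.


Step 1: DI = 10*log10(143) = 21.55 dB
Step 2: FOM = SL - NL + DI - DT = 216 - 82 + 21.55 - 13 = 142.55

142.55 dB


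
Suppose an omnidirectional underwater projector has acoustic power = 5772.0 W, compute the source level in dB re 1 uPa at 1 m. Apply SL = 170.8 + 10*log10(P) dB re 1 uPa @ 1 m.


208.41 dB


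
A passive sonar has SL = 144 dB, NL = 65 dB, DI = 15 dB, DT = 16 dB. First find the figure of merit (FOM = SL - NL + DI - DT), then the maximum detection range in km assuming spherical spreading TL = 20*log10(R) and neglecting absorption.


Step 1: FOM = SL - NL + DI - DT = 144 - 65 + 15 - 16 = 78 dB
Step 2: at max range FOM = TL = 20*log10(R), so R = 10^(78/20) = 7943.28 m = 7.94 km

7.94 km


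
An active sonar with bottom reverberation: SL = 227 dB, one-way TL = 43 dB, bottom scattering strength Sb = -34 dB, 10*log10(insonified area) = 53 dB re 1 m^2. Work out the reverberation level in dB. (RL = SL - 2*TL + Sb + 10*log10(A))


160 dB


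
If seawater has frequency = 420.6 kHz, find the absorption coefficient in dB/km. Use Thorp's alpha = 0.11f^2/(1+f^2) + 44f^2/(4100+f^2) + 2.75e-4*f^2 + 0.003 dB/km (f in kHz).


91.765 dB/km


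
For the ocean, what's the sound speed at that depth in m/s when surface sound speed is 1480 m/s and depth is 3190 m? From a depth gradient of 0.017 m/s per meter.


c = 1480 + 0.017 * 3190 = 1534.23

1534.23 m/s


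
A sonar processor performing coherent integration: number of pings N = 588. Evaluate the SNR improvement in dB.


27.69 dB


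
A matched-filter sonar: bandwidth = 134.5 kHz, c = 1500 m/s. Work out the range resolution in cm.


dR = c/(2*BW) = 1500 / (2 * 134.5e3) = 0.0056 m = 0.56 cm

0.56 cm


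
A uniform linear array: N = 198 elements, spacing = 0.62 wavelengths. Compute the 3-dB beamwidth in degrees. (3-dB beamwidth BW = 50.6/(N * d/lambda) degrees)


0.41 deg


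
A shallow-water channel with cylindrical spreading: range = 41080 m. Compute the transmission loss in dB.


46.14 dB


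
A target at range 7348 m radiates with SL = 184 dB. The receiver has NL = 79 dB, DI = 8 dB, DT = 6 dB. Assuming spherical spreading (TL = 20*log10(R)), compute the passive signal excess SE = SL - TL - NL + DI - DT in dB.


Step 1: TL = 20*log10(7348) = 77.32 dB
Step 2: SE = 184 - 77.32 - 79 + 8 - 6 = 29.68

29.68 dB


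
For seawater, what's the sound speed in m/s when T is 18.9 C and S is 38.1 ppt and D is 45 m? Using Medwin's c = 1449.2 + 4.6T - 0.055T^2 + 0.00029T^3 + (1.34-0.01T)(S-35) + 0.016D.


1522.74 m/s


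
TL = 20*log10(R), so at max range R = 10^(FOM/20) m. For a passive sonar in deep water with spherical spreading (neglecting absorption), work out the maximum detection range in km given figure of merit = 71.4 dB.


3.72 km


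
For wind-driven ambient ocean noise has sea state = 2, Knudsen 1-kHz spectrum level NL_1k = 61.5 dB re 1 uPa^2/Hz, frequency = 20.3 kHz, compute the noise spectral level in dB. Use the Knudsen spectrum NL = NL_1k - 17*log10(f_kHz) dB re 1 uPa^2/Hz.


NL = NL_1k - 17*log10(f_kHz) = 61.5 - 17*log10(20.3) = 61.5 - (22.23) = 39.27

39.27 dB


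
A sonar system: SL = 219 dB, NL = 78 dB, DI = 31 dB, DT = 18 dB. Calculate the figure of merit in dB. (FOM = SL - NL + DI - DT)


FOM = SL - NL + DI - DT = 219 - 78 + 31 - 18 = 154

154 dB


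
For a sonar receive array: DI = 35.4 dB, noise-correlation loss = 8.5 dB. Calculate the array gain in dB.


AG = DI - L_corr = 35.4 - 8.5 = 26.9

26.9 dB


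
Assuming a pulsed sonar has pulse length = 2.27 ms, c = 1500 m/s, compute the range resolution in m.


dR = c*tau/2 = 1500 * 2.27e-3 / 2 = 1.7025

1.7025 m


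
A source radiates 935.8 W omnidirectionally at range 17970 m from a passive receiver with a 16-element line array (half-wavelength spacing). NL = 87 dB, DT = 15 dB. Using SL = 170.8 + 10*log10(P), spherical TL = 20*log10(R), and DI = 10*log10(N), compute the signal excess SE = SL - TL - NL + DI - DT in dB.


25.46 dB


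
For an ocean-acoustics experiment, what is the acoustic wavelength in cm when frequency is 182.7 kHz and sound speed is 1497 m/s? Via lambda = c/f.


lambda = c/f = 1497 / 182700 = 0.0082 m = 0.82 cm

0.82 cm


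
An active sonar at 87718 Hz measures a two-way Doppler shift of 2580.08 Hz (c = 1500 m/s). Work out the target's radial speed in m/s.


From fd = 2*f*v/c, v = c*fd/(2*f) = 1500 * 2580.08 / (2*87718) = 22.06

22.06 m/s


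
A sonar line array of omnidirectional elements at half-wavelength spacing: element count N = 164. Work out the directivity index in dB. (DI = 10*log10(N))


DI = 10*log10(164) = 22.15

22.15 dB


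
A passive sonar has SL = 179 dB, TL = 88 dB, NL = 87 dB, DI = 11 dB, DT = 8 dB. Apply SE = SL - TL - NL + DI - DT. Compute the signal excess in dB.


7 dB


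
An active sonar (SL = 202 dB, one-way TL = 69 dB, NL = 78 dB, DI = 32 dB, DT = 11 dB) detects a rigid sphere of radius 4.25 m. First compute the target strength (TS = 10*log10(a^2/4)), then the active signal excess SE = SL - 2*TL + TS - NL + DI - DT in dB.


Step 1: TS = 10*log10(4.25^2/4) = 6.55 dB
Step 2: SE = SL - 2*TL + TS - NL + DI - DT = 202 - 2*69 + (6.55) - 78 + 32 - 11 = 13.55

13.55 dB


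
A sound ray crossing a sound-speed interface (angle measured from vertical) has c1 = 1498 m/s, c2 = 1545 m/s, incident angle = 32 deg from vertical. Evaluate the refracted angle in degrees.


sin(theta2) = (c2/c1)*sin(theta1) = (1545/1498)*sin(32 deg) = 0.54655
theta2 = arcsin(0.54655) = 33.13

33.13 deg


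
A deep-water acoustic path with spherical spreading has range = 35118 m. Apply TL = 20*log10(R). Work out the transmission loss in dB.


TL = 20*log10(35118) = 90.91

90.91 dB


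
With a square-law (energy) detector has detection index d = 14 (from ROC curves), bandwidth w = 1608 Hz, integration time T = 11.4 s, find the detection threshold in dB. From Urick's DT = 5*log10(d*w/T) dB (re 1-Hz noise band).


DT = 5*log10(d*w/T) = 5*log10(14 * 1608 / 11.4) = 5*log10(1974.74) = 16.48

16.48 dB


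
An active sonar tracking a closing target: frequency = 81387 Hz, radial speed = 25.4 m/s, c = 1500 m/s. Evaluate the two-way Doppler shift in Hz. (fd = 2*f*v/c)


fd = 2*f*v/c = 2 * 81387 * 25.4 / 1500 = 2756.31

2756.31 Hz


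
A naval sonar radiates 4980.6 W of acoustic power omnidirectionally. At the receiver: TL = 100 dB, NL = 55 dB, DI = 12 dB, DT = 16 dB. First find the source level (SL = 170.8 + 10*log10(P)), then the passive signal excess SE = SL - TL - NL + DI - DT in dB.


Step 1: SL = 170.8 + 10*log10(4980.6) = 207.77 dB
Step 2: SE = SL - TL - NL + DI - DT = 207.77 - 100 - 55 + 12 - 16 = 48.77

48.77 dB


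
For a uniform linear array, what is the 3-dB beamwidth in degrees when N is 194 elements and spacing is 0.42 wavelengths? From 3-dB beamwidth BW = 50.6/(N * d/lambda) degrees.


BW = 50.6 / (194 * 0.42) = 50.6 / 81.48 = 0.62

0.62 deg


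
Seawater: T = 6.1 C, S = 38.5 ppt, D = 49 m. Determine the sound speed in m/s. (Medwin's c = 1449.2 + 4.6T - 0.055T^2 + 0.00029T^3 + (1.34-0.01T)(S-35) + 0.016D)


c = 1449.2 + 4.6*6.1 - 0.055*6.1^2 + 0.00029*6.1^3 + (1.34 - 0.01*6.1)*(38.5 - 35) + 0.016*49 = 1480.54

1480.54 m/s


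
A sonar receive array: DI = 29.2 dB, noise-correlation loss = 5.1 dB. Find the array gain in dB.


AG = DI - L_corr = 29.2 - 5.1 = 24.1

24.1 dB


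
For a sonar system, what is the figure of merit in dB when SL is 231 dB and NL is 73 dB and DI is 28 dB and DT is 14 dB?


172 dB


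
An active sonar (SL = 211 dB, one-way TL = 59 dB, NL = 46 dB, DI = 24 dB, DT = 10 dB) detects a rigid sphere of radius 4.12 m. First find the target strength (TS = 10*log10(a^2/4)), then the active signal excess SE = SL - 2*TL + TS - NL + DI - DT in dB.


Step 1: TS = 10*log10(4.12^2/4) = 6.28 dB
Step 2: SE = SL - 2*TL + TS - NL + DI - DT = 211 - 2*59 + (6.28) - 46 + 24 - 10 = 67.28

67.28 dB


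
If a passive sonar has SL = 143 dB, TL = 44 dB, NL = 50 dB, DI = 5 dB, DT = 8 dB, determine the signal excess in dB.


SE = SL - TL - NL + DI - DT = 143 - 44 - 50 + 5 - 8 = 46

46 dB


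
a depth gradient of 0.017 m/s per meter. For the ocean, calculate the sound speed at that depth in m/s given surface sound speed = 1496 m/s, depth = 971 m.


1512.507 m/s


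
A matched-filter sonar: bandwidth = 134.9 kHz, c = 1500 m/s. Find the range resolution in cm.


0.56 cm


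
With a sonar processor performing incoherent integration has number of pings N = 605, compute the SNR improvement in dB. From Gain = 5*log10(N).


Gain = 5*log10(605) = 13.91

13.91 dB


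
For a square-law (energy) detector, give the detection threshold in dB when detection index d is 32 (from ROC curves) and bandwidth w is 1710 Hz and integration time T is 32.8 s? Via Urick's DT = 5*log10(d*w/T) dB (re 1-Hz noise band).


DT = 5*log10(d*w/T) = 5*log10(32 * 1710 / 32.8) = 5*log10(1668.29) = 16.11

16.11 dB


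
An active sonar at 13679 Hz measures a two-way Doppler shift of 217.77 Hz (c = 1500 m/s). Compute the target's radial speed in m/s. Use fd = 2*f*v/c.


From fd = 2*f*v/c, v = c*fd/(2*f) = 1500 * 217.77 / (2*13679) = 11.94

11.94 m/s


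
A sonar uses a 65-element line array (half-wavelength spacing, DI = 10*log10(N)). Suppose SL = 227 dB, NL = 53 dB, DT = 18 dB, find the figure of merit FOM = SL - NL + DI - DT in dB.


Step 1: DI = 10*log10(65) = 18.13 dB
Step 2: FOM = SL - NL + DI - DT = 227 - 53 + 18.13 - 18 = 174.13

174.13 dB


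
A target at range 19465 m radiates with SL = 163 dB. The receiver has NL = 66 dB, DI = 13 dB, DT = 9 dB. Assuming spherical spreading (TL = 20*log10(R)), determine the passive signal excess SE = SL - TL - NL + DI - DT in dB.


Step 1: TL = 20*log10(19465) = 85.79 dB
Step 2: SE = 163 - 85.79 - 66 + 13 - 9 = 15.21

15.21 dB


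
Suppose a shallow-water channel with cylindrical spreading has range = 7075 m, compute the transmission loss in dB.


TL = 10*log10(7075) = 38.5

38.5 dB


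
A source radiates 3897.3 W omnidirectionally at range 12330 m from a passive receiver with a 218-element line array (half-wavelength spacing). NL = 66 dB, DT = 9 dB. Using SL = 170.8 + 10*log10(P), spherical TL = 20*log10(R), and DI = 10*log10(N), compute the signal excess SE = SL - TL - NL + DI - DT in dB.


73.27 dB


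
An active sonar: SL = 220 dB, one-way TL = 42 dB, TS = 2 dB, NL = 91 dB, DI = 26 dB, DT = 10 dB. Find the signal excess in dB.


SE = SL - 2*TL + TS - NL + DI - DT = 220 - 2*42 + (2) - 91 + 26 - 10 = 63

63 dB


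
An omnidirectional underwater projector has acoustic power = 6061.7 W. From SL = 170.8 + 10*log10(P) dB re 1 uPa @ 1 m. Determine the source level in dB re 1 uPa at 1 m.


SL = 170.8 + 10*log10(6061.7) = 170.8 + 37.83 = 208.63

208.63 dB


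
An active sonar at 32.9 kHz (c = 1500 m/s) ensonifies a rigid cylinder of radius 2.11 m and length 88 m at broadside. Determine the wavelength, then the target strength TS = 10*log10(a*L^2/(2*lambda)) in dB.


Step 1: lambda = c/f = 1500/32900 = 0.04559 m
Step 2: TS = 10*log10(a*L^2/(2*lambda)) = 10*log10(2.11*88^2/(2*0.04559)) = 52.53

52.53 dB


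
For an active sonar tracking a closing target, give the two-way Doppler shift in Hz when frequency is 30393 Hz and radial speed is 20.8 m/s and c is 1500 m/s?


fd = 2*f*v/c = 2 * 30393 * 20.8 / 1500 = 842.9

842.9 Hz
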